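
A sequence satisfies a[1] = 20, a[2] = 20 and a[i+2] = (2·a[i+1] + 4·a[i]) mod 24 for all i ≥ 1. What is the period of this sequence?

8

We have a[1] = 20; a[2] = 20; a[3] = 0; a[4] = 8; a[5] = 16; a[6] = 16; a[7] = 0; a[8] = 16; a[9] = 8; a[10] = 8; a[11] = 0; a[12] = 8.
Since (a[11], a[12]) = (a[3], a[4]) = (0, 8) (two consecutive terms determine the rest), the sequence is eventually periodic: after a pre-period of length 2 it cycles with period 8.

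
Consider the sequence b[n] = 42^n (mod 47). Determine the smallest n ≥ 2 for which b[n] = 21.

6

b[1] = 42,  b[2] = 25,  b[3] = 16,  b[4] = 14,  b[5] = 24,  b[6] = 21,  b[7] = 36,  b[8] = 8,  b[9] = 7,  b[10] = 12,  b[11] = 34,  b[12] = 18,  b[13] = 4,  b[14] = 27,  b[15] = 6,  b[16] = 17,  b[17] = 9,  b[18] = 2,  b[19] = 37,  b[20] = 3,  b[21] = 32,  b[22] = 28,  b[23] = 1,  b[24] = 42.
Since b[24] = b[1] = 42, the sequence is periodic with period 23.
The value 21 first appears (with n ≥ 2) at b[6].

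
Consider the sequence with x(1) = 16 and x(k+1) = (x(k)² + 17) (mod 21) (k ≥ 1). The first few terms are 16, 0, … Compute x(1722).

3

Computing terms: x(1) = 16,  x(2) = 0,  x(3) = 17,  x(4) = 12,  x(5) = 14,  x(6) = 3,  x(7) = 5,  x(8) = 0.
Since x(8) = x(2) = 0, the sequence is eventually periodic: after a pre-period of length 1 it cycles with period 6.
For k ≥ 2, x(k) depends only on (k - 2) mod 6. (1722 - 2) mod 6 = 4, so x(1722) = x(6) = 3.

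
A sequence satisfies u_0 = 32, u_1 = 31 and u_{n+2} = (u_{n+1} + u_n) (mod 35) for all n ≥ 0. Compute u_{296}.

17

u_0 = 32, u_1 = 31, u_2 = 28, u_3 = 24, u_4 = 17, u_5 = 6, u_6 = 23, u_7 = 29, u_8 = 17, u_9 = 11, u_{10} = 28, u_{11} = 4, u_{12} = 32, u_{13} = 1, u_{14} = 33, u_{15} = 34, u_{16} = 32, u_{17} = 31.
Since (u_{16}, u_{17}) = (u_0, u_1) = (32, 31) (two consecutive terms determine the rest), the sequence is periodic with period 16.
(296 - 0) mod 16 = 8, so u_{296} = u_8 = 17.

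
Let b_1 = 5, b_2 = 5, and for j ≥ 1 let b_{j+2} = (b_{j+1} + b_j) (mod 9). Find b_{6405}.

We have b_1 = 5,  b_2 = 5,  b_3 = 1,  b_4 = 6,  b_5 = 7,  b_6 = 4,  b_7 = 2,  b_8 = 6,  b_9 = 8,  b_{10} = 5,  b_{11} = 4,  b_{12} = 0,  b_{13} = 4,  b_{14} = 4,  b_{15} = 8,  b_{16} = 3,  b_{17} = 2,  b_{18} = 5,  b_{19} = 7,  b_{20} = 3,  b_{21} = 1,  b_{22} = 4,  b_{23} = 5,  b_{24} = 0,  b_{25} = 5,  b_{26} = 5.
The sequence repeats with period 24.
(6405 - 1) mod 24 = 20, so b_{6405} = b_{21} = 1.

1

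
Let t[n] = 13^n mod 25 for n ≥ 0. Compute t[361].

13

t[0] = 1; t[1] = 13; t[2] = 19; t[3] = 22; t[4] = 11; t[5] = 18; t[6] = 9; t[7] = 17; t[8] = 21; t[9] = 23; t[10] = 24; t[11] = 12; t[12] = 6; t[13] = 3; t[14] = 14; t[15] = 7; t[16] = 16; t[17] = 8; t[18] = 4; t[19] = 2; t[20] = 1.
Since t[20] = t[0] = 1, the sequence is periodic with period 20.
So t[361] = t[0 + ((361-0) mod 20)] = t[1] = 13.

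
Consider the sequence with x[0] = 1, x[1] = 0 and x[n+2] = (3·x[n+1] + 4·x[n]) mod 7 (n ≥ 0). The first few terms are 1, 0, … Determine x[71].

We have x[0] = 1; x[1] = 0; x[2] = 4; x[3] = 5; x[4] = 3; x[5] = 1; x[6] = 1; x[7] = 0.
The sequence repeats with period 6.
(71 - 0) mod 6 = 5, so x[71] = x[5] = 1.

1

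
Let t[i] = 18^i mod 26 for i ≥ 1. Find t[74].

12

We have t[1] = 18,  t[2] = 12,  t[3] = 8,  t[4] = 14,  t[5] = 18.
Since t[5] = t[1] = 18, the sequence is periodic with period 4.
(74 - 1) mod 4 = 1, so t[74] = t[2] = 12.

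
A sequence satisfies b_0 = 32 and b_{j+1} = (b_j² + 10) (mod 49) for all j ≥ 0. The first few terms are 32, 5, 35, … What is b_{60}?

Listing terms: b_0 = 32,  b_1 = 5,  b_2 = 35,  b_3 = 10,  b_4 = 12,  b_5 = 7,  b_6 = 10.
Since b_6 = b_3 = 10, the sequence is eventually periodic: after a pre-period of length 3 it cycles with period 3.
For j ≥ 3, b_j depends only on (j - 3) mod 3. (60 - 3) mod 3 = 0, so b_{60} = b_3 = 10.

10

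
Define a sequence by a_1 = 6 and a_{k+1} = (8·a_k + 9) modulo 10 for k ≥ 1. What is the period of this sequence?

a_1 = 6; a_2 = 7; a_3 = 5; a_4 = 9; a_5 = 1; a_6 = 7.
Since a_6 = a_2 = 7, the sequence is eventually periodic: after a pre-period of length 1 it cycles with period 4.

4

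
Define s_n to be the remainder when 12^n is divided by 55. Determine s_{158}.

s_0 = 1, s_1 = 12, s_2 = 34, s_3 = 23, s_4 = 1.
Since s_4 = s_0 = 1, the sequence is periodic with period 4.
So s_{158} = s_{0 + ((158-0) mod 4)} = s_2 = 34.

34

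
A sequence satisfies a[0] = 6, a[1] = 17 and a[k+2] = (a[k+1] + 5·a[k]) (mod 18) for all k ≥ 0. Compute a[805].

Listing terms: a[0] = 6; a[1] = 17; a[2] = 11; a[3] = 6; a[4] = 7; a[5] = 1; a[6] = 0; a[7] = 5; a[8] = 5; a[9] = 12; a[10] = 1; a[11] = 7; a[12] = 12; a[13] = 11; a[14] = 17; a[15] = 0; a[16] = 13; a[17] = 13; a[18] = 6; a[19] = 17.
Since (a[18], a[19]) = (a[0], a[1]) = (6, 17) (two consecutive terms determine the rest), the sequence is periodic with period 18.
So a[805] = a[0 + ((805-0) mod 18)] = a[13] = 11.

11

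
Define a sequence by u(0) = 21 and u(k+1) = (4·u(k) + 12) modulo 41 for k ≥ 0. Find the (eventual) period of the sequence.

u(0) = 21, u(1) = 14, u(2) = 27, u(3) = 38, u(4) = 0, u(5) = 12, u(6) = 19, u(7) = 6, u(8) = 36, u(9) = 33, u(10) = 21.
The sequence repeats with period 10.

10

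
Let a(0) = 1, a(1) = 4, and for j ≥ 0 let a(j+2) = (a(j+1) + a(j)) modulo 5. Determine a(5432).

0

We have a(0) = 1; a(1) = 4; a(2) = 0; a(3) = 4; a(4) = 4; a(5) = 3; a(6) = 2; a(7) = 0; a(8) = 2; a(9) = 2; a(10) = 4; a(11) = 1; a(12) = 0; a(13) = 1; a(14) = 1; a(15) = 2; a(16) = 3; a(17) = 0; a(18) = 3; a(19) = 3; a(20) = 1; a(21) = 4.
The sequence repeats with period 20.
(5432 - 0) mod 20 = 12, so a(5432) = a(12) = 0.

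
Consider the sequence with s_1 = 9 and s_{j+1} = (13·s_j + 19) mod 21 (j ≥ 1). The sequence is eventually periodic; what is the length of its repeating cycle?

s_1 = 9, s_2 = 10, s_3 = 2, s_4 = 3, s_5 = 16, s_6 = 17, s_7 = 9.
Since s_7 = s_1 = 9, the sequence is periodic with period 6.

6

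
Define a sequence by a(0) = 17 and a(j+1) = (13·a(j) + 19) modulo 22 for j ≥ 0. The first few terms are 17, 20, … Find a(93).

Listing terms: a(0) = 17,  a(1) = 20,  a(2) = 15,  a(3) = 16,  a(4) = 7,  a(5) = 0,  a(6) = 19,  a(7) = 2,  a(8) = 1,  a(9) = 10,  a(10) = 17.
Since a(10) = a(0) = 17, the sequence is periodic with period 10.
So a(93) = a(0 + ((93-0) mod 10)) = a(3) = 16.

16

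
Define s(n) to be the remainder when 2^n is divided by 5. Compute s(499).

Listing terms: s(1) = 2, s(2) = 4, s(3) = 3, s(4) = 1, s(5) = 2.
The sequence repeats with period 4.
So s(499) = s(1 + ((499-1) mod 4)) = s(3) = 3.

3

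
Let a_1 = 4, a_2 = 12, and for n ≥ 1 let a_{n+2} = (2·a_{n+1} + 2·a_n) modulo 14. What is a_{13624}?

Listing terms: a_1 = 4, a_2 = 12, a_3 = 4, a_4 = 4, a_5 = 2, a_6 = 12, a_7 = 0, a_8 = 10, a_9 = 6, a_{10} = 4, a_{11} = 6, a_{12} = 6, a_{13} = 10, a_{14} = 4, a_{15} = 0, a_{16} = 8, a_{17} = 2, a_{18} = 6, a_{19} = 2, a_{20} = 2, a_{21} = 8, a_{22} = 6, a_{23} = 0, a_{24} = 12, a_{25} = 10, a_{26} = 2, a_{27} = 10, a_{28} = 10, a_{29} = 12, a_{30} = 2, a_{31} = 0, a_{32} = 4, a_{33} = 8, a_{34} = 10, a_{35} = 8, a_{36} = 8, a_{37} = 4, a_{38} = 10, a_{39} = 0, a_{40} = 6, a_{41} = 12, a_{42} = 8, a_{43} = 12, a_{44} = 12, a_{45} = 6, a_{46} = 8, a_{47} = 0, a_{48} = 2, a_{49} = 4, a_{50} = 12.
The sequence repeats with period 48.
(13624 - 1) mod 48 = 39, so a_{13624} = a_{40} = 6.

6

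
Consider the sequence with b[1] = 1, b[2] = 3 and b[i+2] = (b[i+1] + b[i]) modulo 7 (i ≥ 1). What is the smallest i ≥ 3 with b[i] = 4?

3

Listing terms: b[1] = 1,  b[2] = 3,  b[3] = 4,  b[4] = 0,  b[5] = 4,  b[6] = 4,  b[7] = 1,  b[8] = 5,  b[9] = 6,  b[10] = 4,  b[11] = 3,  b[12] = 0,  b[13] = 3,  b[14] = 3,  b[15] = 6,  b[16] = 2,  b[17] = 1,  b[18] = 3.
The sequence repeats with period 16.
The value 4 first appears (with i ≥ 3) at b[3].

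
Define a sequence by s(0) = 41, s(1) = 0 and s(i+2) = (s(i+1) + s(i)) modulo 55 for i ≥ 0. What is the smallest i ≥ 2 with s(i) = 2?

15

We have s(0) = 41, s(1) = 0, s(2) = 41, s(3) = 41, s(4) = 27, s(5) = 13, s(6) = 40, s(7) = 53, s(8) = 38, s(9) = 36, s(10) = 19, s(11) = 0, s(12) = 19, s(13) = 19, s(14) = 38, s(15) = 2, s(16) = 40, s(17) = 42, s(18) = 27, s(19) = 14, s(20) = 41, s(21) = 0.
The sequence repeats with period 20.
The value 2 first appears (with i ≥ 2) at s(15).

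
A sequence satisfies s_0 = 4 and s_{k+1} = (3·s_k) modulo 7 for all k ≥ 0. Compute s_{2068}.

2

We have s_0 = 4; s_1 = 5; s_2 = 1; s_3 = 3; s_4 = 2; s_5 = 6; s_6 = 4.
The sequence repeats with period 6.
So s_{2068} = s_{0 + ((2068-0) mod 6)} = s_4 = 2.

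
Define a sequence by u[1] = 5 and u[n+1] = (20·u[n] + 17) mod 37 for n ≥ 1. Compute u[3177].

32

Listing terms: u[1] = 5; u[2] = 6; u[3] = 26; u[4] = 19; u[5] = 27; u[6] = 2; u[7] = 20; u[8] = 10; u[9] = 32; u[10] = 28; u[11] = 22; u[12] = 13; u[13] = 18; u[14] = 7; u[15] = 9; u[16] = 12; u[17] = 35; u[18] = 14; u[19] = 1; u[20] = 0; u[21] = 17; u[22] = 24; u[23] = 16; u[24] = 4; u[25] = 23; u[26] = 33; u[27] = 11; u[28] = 15; u[29] = 21; u[30] = 30; u[31] = 25; u[32] = 36; u[33] = 34; u[34] = 31; u[35] = 8; u[36] = 29; u[37] = 5.
Since u[37] = u[1] = 5, the sequence is periodic with period 36.
(3177 - 1) mod 36 = 8, so u[3177] = u[9] = 32.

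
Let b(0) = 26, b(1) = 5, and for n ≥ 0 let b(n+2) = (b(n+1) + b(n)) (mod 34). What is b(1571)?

33

Computing terms: b(0) = 26, b(1) = 5, b(2) = 31, b(3) = 2, b(4) = 33, b(5) = 1, b(6) = 0, b(7) = 1, b(8) = 1, b(9) = 2, b(10) = 3, b(11) = 5, b(12) = 8, b(13) = 13, b(14) = 21, b(15) = 0, b(16) = 21, b(17) = 21, b(18) = 8, b(19) = 29, b(20) = 3, b(21) = 32, b(22) = 1, b(23) = 33, b(24) = 0, b(25) = 33, b(26) = 33, b(27) = 32, b(28) = 31, b(29) = 29, b(30) = 26, b(31) = 21, b(32) = 13, b(33) = 0, b(34) = 13, b(35) = 13, b(36) = 26, b(37) = 5.
The sequence repeats with period 36.
So b(1571) = b(0 + ((1571-0) mod 36)) = b(23) = 33.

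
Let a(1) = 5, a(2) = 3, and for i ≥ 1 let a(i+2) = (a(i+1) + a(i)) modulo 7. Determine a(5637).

a(1) = 5; a(2) = 3; a(3) = 1; a(4) = 4; a(5) = 5; a(6) = 2; a(7) = 0; a(8) = 2; a(9) = 2; a(10) = 4; a(11) = 6; a(12) = 3; a(13) = 2; a(14) = 5; a(15) = 0; a(16) = 5; a(17) = 5; a(18) = 3.
The sequence repeats with period 16.
(5637 - 1) mod 16 = 4, so a(5637) = a(5) = 5.

5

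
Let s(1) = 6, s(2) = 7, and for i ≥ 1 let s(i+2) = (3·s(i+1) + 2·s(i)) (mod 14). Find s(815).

s(1) = 6, s(2) = 7, s(3) = 5, s(4) = 1, s(5) = 13, s(6) = 13, s(7) = 9, s(8) = 11, s(9) = 9, s(10) = 7, s(11) = 11, s(12) = 5, s(13) = 9, s(14) = 9, s(15) = 3, s(16) = 13, s(17) = 3, s(18) = 7, s(19) = 13, s(20) = 11, s(21) = 3, s(22) = 3, s(23) = 1, s(24) = 9, s(25) = 1, s(26) = 7, s(27) = 9, s(28) = 13, s(29) = 1, s(30) = 1, s(31) = 5, s(32) = 3, s(33) = 5, s(34) = 7, s(35) = 3, s(36) = 9, s(37) = 5, s(38) = 5, s(39) = 11, s(40) = 1, s(41) = 11, s(42) = 7, s(43) = 1, s(44) = 3, s(45) = 11, s(46) = 11, s(47) = 13, s(48) = 5, s(49) = 13, s(50) = 7, s(51) = 5.
Since (s(50), s(51)) = (s(2), s(3)) = (7, 5) (two consecutive terms determine the rest), the sequence is eventually periodic: after a pre-period of length 1 it cycles with period 48.
For i ≥ 2, s(i) depends only on (i - 2) mod 48. (815 - 2) mod 48 = 45, so s(815) = s(47) = 13.

13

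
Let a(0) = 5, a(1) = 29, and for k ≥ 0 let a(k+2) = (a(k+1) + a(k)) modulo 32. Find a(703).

17

Listing terms: a(0) = 5,  a(1) = 29,  a(2) = 2,  a(3) = 31,  a(4) = 1,  a(5) = 0,  a(6) = 1,  a(7) = 1,  a(8) = 2,  a(9) = 3,  a(10) = 5,  a(11) = 8,  a(12) = 13,  a(13) = 21,  a(14) = 2,  a(15) = 23,  a(16) = 25,  a(17) = 16,  a(18) = 9,  a(19) = 25,  a(20) = 2,  a(21) = 27,  a(22) = 29,  a(23) = 24,  a(24) = 21,  a(25) = 13,  a(26) = 2,  a(27) = 15,  a(28) = 17,  a(29) = 0,  a(30) = 17,  a(31) = 17,  a(32) = 2,  a(33) = 19,  a(34) = 21,  a(35) = 8,  a(36) = 29,  a(37) = 5,  a(38) = 2,  a(39) = 7,  a(40) = 9,  a(41) = 16,  a(42) = 25,  a(43) = 9,  a(44) = 2,  a(45) = 11,  a(46) = 13,  a(47) = 24,  a(48) = 5,  a(49) = 29.
The sequence repeats with period 48.
(703 - 0) mod 48 = 31, so a(703) = a(31) = 17.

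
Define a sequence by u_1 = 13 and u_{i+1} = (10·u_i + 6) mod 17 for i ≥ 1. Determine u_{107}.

u_1 = 13, u_2 = 0, u_3 = 6, u_4 = 15, u_5 = 3, u_6 = 2, u_7 = 9, u_8 = 11, u_9 = 14, u_{10} = 10, u_{11} = 4, u_{12} = 12, u_{13} = 7, u_{14} = 8, u_{15} = 1, u_{16} = 16, u_{17} = 13.
Since u_{17} = u_1 = 13, the sequence is periodic with period 16.
So u_{107} = u_{1 + ((107-1) mod 16)} = u_{11} = 4.

4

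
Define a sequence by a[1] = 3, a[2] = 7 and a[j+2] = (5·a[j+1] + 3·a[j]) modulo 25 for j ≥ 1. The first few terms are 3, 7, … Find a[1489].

Computing terms: a[1] = 3,  a[2] = 7,  a[3] = 19,  a[4] = 16,  a[5] = 12,  a[6] = 8,  a[7] = 1,  a[8] = 4,  a[9] = 23,  a[10] = 2,  a[11] = 4,  a[12] = 1,  a[13] = 17,  a[14] = 13,  a[15] = 16,  a[16] = 19,  a[17] = 18,  a[18] = 22,  a[19] = 14,  a[20] = 11,  a[21] = 22,  a[22] = 18,  a[23] = 6,  a[24] = 9,  a[25] = 13,  a[26] = 17,  a[27] = 24,  a[28] = 21,  a[29] = 2,  a[30] = 23,  a[31] = 21,  a[32] = 24,  a[33] = 8,  a[34] = 12,  a[35] = 9,  a[36] = 6,  a[37] = 7,  a[38] = 3,  a[39] = 11,  a[40] = 14,  a[41] = 3,  a[42] = 7.
The sequence repeats with period 40.
(1489 - 1) mod 40 = 8, so a[1489] = a[9] = 23.

23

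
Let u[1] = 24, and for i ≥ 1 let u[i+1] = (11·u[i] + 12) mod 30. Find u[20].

12

u[1] = 24; u[2] = 6; u[3] = 18; u[4] = 0; u[5] = 12; u[6] = 24.
The sequence repeats with period 5.
So u[20] = u[1 + ((20-1) mod 5)] = u[5] = 12.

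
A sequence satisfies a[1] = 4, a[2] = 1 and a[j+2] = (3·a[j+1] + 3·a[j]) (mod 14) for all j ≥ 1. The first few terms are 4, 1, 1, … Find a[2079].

13

a[1] = 4, a[2] = 1, a[3] = 1, a[4] = 6, a[5] = 7, a[6] = 11, a[7] = 12, a[8] = 13, a[9] = 5, a[10] = 12, a[11] = 9, a[12] = 7, a[13] = 6, a[14] = 11, a[15] = 9, a[16] = 4, a[17] = 11, a[18] = 3, a[19] = 0, a[20] = 9, a[21] = 13, a[22] = 10, a[23] = 13, a[24] = 13, a[25] = 8, a[26] = 7, a[27] = 3, a[28] = 2, a[29] = 1, a[30] = 9, a[31] = 2, a[32] = 5, a[33] = 7, a[34] = 8, a[35] = 3, a[36] = 5, a[37] = 10, a[38] = 3, a[39] = 11, a[40] = 0, a[41] = 5, a[42] = 1, a[43] = 4, a[44] = 1.
Since (a[43], a[44]) = (a[1], a[2]) = (4, 1) (two consecutive terms determine the rest), the sequence is periodic with period 42.
So a[2079] = a[1 + ((2079-1) mod 42)] = a[21] = 13.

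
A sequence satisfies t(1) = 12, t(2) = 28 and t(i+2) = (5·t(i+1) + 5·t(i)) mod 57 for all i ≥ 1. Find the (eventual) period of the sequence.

t(1) = 12; t(2) = 28; t(3) = 29; t(4) = 0; t(5) = 31; t(6) = 41; t(7) = 18; t(8) = 10; t(9) = 26; t(10) = 9; t(11) = 4; t(12) = 8; t(13) = 3; t(14) = 55; t(15) = 5; t(16) = 15; t(17) = 43; t(18) = 5; t(19) = 12; t(20) = 28.
The sequence repeats with period 18.

18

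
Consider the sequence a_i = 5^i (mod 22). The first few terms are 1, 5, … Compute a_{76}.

We have a_0 = 1; a_1 = 5; a_2 = 3; a_3 = 15; a_4 = 9; a_5 = 1.
The sequence repeats with period 5.
So a_{76} = a_{0 + ((76-0) mod 5)} = a_1 = 5.

5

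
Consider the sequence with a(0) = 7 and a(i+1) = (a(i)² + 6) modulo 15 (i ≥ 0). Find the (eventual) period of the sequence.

3

Computing terms: a(0) = 7; a(1) = 10; a(2) = 1; a(3) = 7.
The sequence repeats with period 3.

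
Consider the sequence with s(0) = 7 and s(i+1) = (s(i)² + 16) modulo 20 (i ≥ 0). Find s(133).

5

Listing terms: s(0) = 7, s(1) = 5, s(2) = 1, s(3) = 17, s(4) = 5.
Since s(4) = s(1) = 5, the sequence is eventually periodic: after a pre-period of length 1 it cycles with period 3.
For i ≥ 1, s(i) depends only on (i - 1) mod 3. (133 - 1) mod 3 = 0, so s(133) = s(1) = 5.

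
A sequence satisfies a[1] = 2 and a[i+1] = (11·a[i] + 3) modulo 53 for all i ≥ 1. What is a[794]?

8

Listing terms: a[1] = 2; a[2] = 25; a[3] = 13; a[4] = 40; a[5] = 19; a[6] = 0; a[7] = 3; a[8] = 36; a[9] = 28; a[10] = 46; a[11] = 32; a[12] = 37; a[13] = 39; a[14] = 8; a[15] = 38; a[16] = 50; a[17] = 23; a[18] = 44; a[19] = 10; a[20] = 7; a[21] = 27; a[22] = 35; a[23] = 17; a[24] = 31; a[25] = 26; a[26] = 24; a[27] = 2.
The sequence repeats with period 26.
So a[794] = a[1 + ((794-1) mod 26)] = a[14] = 8.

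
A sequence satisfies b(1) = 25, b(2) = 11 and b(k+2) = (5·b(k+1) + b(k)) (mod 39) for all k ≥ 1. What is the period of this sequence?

24

Listing terms: b(1) = 25; b(2) = 11; b(3) = 2; b(4) = 21; b(5) = 29; b(6) = 10; b(7) = 1; b(8) = 15; b(9) = 37; b(10) = 5; b(11) = 23; b(12) = 3; b(13) = 38; b(14) = 37; b(15) = 28; b(16) = 21; b(17) = 16; b(18) = 23; b(19) = 14; b(20) = 15; b(21) = 11; b(22) = 31; b(23) = 10; b(24) = 3; b(25) = 25; b(26) = 11.
The sequence repeats with period 24.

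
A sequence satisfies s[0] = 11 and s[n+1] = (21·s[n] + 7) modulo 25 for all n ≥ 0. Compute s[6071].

3

Computing terms: s[0] = 11,  s[1] = 13,  s[2] = 5,  s[3] = 12,  s[4] = 9,  s[5] = 21,  s[6] = 23,  s[7] = 15,  s[8] = 22,  s[9] = 19,  s[10] = 6,  s[11] = 8,  s[12] = 0,  s[13] = 7,  s[14] = 4,  s[15] = 16,  s[16] = 18,  s[17] = 10,  s[18] = 17,  s[19] = 14,  s[20] = 1,  s[21] = 3,  s[22] = 20,  s[23] = 2,  s[24] = 24,  s[25] = 11.
The sequence repeats with period 25.
(6071 - 0) mod 25 = 21, so s[6071] = s[21] = 3.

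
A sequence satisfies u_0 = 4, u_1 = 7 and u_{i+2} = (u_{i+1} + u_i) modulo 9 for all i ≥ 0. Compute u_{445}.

Computing terms: u_0 = 4, u_1 = 7, u_2 = 2, u_3 = 0, u_4 = 2, u_5 = 2, u_6 = 4, u_7 = 6, u_8 = 1, u_9 = 7, u_{10} = 8, u_{11} = 6, u_{12} = 5, u_{13} = 2, u_{14} = 7, u_{15} = 0, u_{16} = 7, u_{17} = 7, u_{18} = 5, u_{19} = 3, u_{20} = 8, u_{21} = 2, u_{22} = 1, u_{23} = 3, u_{24} = 4, u_{25} = 7.
Since (u_{24}, u_{25}) = (u_0, u_1) = (4, 7) (two consecutive terms determine the rest), the sequence is periodic with period 24.
So u_{445} = u_{0 + ((445-0) mod 24)} = u_{13} = 2.

2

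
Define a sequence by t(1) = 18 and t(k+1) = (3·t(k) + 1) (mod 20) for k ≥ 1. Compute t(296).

We have t(1) = 18; t(2) = 15; t(3) = 6; t(4) = 19; t(5) = 18.
Since t(5) = t(1) = 18, the sequence is periodic with period 4.
So t(296) = t(1 + ((296-1) mod 4)) = t(4) = 19.

19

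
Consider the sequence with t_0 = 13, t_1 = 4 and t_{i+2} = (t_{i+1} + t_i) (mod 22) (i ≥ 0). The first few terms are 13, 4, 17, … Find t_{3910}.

t_0 = 13; t_1 = 4; t_2 = 17; t_3 = 21; t_4 = 16; t_5 = 15; t_6 = 9; t_7 = 2; t_8 = 11; t_9 = 13; t_{10} = 2; t_{11} = 15; t_{12} = 17; t_{13} = 10; t_{14} = 5; t_{15} = 15; t_{16} = 20; t_{17} = 13; t_{18} = 11; t_{19} = 2; t_{20} = 13; t_{21} = 15; t_{22} = 6; t_{23} = 21; t_{24} = 5; t_{25} = 4; t_{26} = 9; t_{27} = 13; t_{28} = 0; t_{29} = 13; t_{30} = 13; t_{31} = 4.
Since (t_{30}, t_{31}) = (t_0, t_1) = (13, 4) (two consecutive terms determine the rest), the sequence is periodic with period 30.
So t_{3910} = t_{0 + ((3910-0) mod 30)} = t_{10} = 2.

2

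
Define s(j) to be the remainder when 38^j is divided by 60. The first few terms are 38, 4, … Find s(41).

8

We have s(1) = 38,  s(2) = 4,  s(3) = 32,  s(4) = 16,  s(5) = 8,  s(6) = 4.
Since s(6) = s(2) = 4, the sequence is eventually periodic: after a pre-period of length 1 it cycles with period 4.
For j ≥ 2, s(j) depends only on (j - 2) mod 4. (41 - 2) mod 4 = 3, so s(41) = s(5) = 8.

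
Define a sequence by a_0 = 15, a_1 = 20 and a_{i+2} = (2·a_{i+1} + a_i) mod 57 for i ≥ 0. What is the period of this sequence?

40

We have a_0 = 15, a_1 = 20, a_2 = 55, a_3 = 16, a_4 = 30, a_5 = 19, a_6 = 11, a_7 = 41, a_8 = 36, a_9 = 56, a_{10} = 34, a_{11} = 10, a_{12} = 54, a_{13} = 4, a_{14} = 5, a_{15} = 14, a_{16} = 33, a_{17} = 23, a_{18} = 22, a_{19} = 10, a_{20} = 42, a_{21} = 37, a_{22} = 2, a_{23} = 41, a_{24} = 27, a_{25} = 38, a_{26} = 46, a_{27} = 16, a_{28} = 21, a_{29} = 1, a_{30} = 23, a_{31} = 47, a_{32} = 3, a_{33} = 53, a_{34} = 52, a_{35} = 43, a_{36} = 24, a_{37} = 34, a_{38} = 35, a_{39} = 47, a_{40} = 15, a_{41} = 20.
The sequence repeats with period 40.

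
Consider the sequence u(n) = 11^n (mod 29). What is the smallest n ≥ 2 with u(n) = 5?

Computing terms: u(1) = 11; u(2) = 5; u(3) = 26; u(4) = 25; u(5) = 14; u(6) = 9; u(7) = 12; u(8) = 16; u(9) = 2; u(10) = 22; u(11) = 10; u(12) = 23; u(13) = 21; u(14) = 28; u(15) = 18; u(16) = 24; u(17) = 3; u(18) = 4; u(19) = 15; u(20) = 20; u(21) = 17; u(22) = 13; u(23) = 27; u(24) = 7; u(25) = 19; u(26) = 6; u(27) = 8; u(28) = 1; u(29) = 11.
The sequence repeats with period 28.
The value 5 first appears (with n ≥ 2) at u(2).

2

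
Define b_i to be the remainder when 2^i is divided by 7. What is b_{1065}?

Computing terms: b_1 = 2, b_2 = 4, b_3 = 1, b_4 = 2.
The sequence repeats with period 3.
So b_{1065} = b_{1 + ((1065-1) mod 3)} = b_3 = 1.

1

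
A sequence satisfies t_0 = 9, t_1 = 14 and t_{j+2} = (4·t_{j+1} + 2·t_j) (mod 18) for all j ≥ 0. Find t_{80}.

t_0 = 9,  t_1 = 14,  t_2 = 2,  t_3 = 0,  t_4 = 4,  t_5 = 16,  t_6 = 0,  t_7 = 14,  t_8 = 2.
Since (t_7, t_8) = (t_1, t_2) = (14, 2) (two consecutive terms determine the rest), the sequence is eventually periodic: after a pre-period of length 1 it cycles with period 6.
For j ≥ 1, t_j depends only on (j - 1) mod 6. (80 - 1) mod 6 = 1, so t_{80} = t_2 = 2.

2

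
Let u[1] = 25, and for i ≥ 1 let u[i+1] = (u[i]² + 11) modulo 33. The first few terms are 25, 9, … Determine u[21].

14

u[1] = 25,  u[2] = 9,  u[3] = 26,  u[4] = 27,  u[5] = 14,  u[6] = 9.
Since u[6] = u[2] = 9, the sequence is eventually periodic: after a pre-period of length 1 it cycles with period 4.
For i ≥ 2, u[i] depends only on (i - 2) mod 4. (21 - 2) mod 4 = 3, so u[21] = u[5] = 14.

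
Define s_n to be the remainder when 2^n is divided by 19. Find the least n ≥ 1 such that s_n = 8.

3

Computing terms: s_0 = 1; s_1 = 2; s_2 = 4; s_3 = 8; s_4 = 16; s_5 = 13; s_6 = 7; s_7 = 14; s_8 = 9; s_9 = 18; s_{10} = 17; s_{11} = 15; s_{12} = 11; s_{13} = 3; s_{14} = 6; s_{15} = 12; s_{16} = 5; s_{17} = 10; s_{18} = 1.
Since s_{18} = s_0 = 1, the sequence is periodic with period 18.
The value 8 first appears (with n ≥ 1) at s_3.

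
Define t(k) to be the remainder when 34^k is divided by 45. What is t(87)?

19

We have t(1) = 34,  t(2) = 31,  t(3) = 19,  t(4) = 16,  t(5) = 4,  t(6) = 1,  t(7) = 34.
Since t(7) = t(1) = 34, the sequence is periodic with period 6.
(87 - 1) mod 6 = 2, so t(87) = t(3) = 19.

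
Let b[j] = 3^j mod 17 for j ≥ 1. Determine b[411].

b[1] = 3, b[2] = 9, b[3] = 10, b[4] = 13, b[5] = 5, b[6] = 15, b[7] = 11, b[8] = 16, b[9] = 14, b[10] = 8, b[11] = 7, b[12] = 4, b[13] = 12, b[14] = 2, b[15] = 6, b[16] = 1, b[17] = 3.
Since b[17] = b[1] = 3, the sequence is periodic with period 16.
So b[411] = b[1 + ((411-1) mod 16)] = b[11] = 7.

7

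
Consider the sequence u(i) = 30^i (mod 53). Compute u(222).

52

Listing terms: u(1) = 30, u(2) = 52, u(3) = 23, u(4) = 1, u(5) = 30.
The sequence repeats with period 4.
So u(222) = u(1 + ((222-1) mod 4)) = u(2) = 52.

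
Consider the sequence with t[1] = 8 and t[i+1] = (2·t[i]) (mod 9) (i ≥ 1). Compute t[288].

Listing terms: t[1] = 8; t[2] = 7; t[3] = 5; t[4] = 1; t[5] = 2; t[6] = 4; t[7] = 8.
Since t[7] = t[1] = 8, the sequence is periodic with period 6.
(288 - 1) mod 6 = 5, so t[288] = t[6] = 4.

4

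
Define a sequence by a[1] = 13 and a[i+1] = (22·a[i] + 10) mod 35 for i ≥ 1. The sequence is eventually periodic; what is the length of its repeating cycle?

28

Computing terms: a[1] = 13; a[2] = 16; a[3] = 12; a[4] = 29; a[5] = 18; a[6] = 21; a[7] = 17; a[8] = 34; a[9] = 23; a[10] = 26; a[11] = 22; a[12] = 4; a[13] = 28; a[14] = 31; a[15] = 27; a[16] = 9; a[17] = 33; a[18] = 1; a[19] = 32; a[20] = 14; a[21] = 3; a[22] = 6; a[23] = 2; a[24] = 19; a[25] = 8; a[26] = 11; a[27] = 7; a[28] = 24; a[29] = 13.
Since a[29] = a[1] = 13, the sequence is periodic with period 28.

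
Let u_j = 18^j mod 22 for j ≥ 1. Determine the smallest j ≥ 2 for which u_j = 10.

5

Computing terms: u_1 = 18,  u_2 = 16,  u_3 = 2,  u_4 = 14,  u_5 = 10,  u_6 = 4,  u_7 = 6,  u_8 = 20,  u_9 = 8,  u_{10} = 12,  u_{11} = 18.
The sequence repeats with period 10.
The value 10 first appears (with j ≥ 2) at u_5.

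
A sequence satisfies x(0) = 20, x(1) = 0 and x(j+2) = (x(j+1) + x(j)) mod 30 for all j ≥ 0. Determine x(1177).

0

We have x(0) = 20, x(1) = 0, x(2) = 20, x(3) = 20, x(4) = 10, x(5) = 0, x(6) = 10, x(7) = 10, x(8) = 20, x(9) = 0.
The sequence repeats with period 8.
(1177 - 0) mod 8 = 1, so x(1177) = x(1) = 0.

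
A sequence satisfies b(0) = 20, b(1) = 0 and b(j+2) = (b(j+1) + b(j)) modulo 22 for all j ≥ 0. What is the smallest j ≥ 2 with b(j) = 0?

11

Listing terms: b(0) = 20; b(1) = 0; b(2) = 20; b(3) = 20; b(4) = 18; b(5) = 16; b(6) = 12; b(7) = 6; b(8) = 18; b(9) = 2; b(10) = 20; b(11) = 0.
Since (b(10), b(11)) = (b(0), b(1)) = (20, 0) (two consecutive terms determine the rest), the sequence is periodic with period 10.
The value 0 next appears (with j ≥ 2) at b(11).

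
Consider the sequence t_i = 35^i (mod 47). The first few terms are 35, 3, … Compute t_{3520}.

Computing terms: t_1 = 35,  t_2 = 3,  t_3 = 11,  t_4 = 9,  t_5 = 33,  t_6 = 27,  t_7 = 5,  t_8 = 34,  t_9 = 15,  t_{10} = 8,  t_{11} = 45,  t_{12} = 24,  t_{13} = 41,  t_{14} = 25,  t_{15} = 29,  t_{16} = 28,  t_{17} = 40,  t_{18} = 37,  t_{19} = 26,  t_{20} = 17,  t_{21} = 31,  t_{22} = 4,  t_{23} = 46,  t_{24} = 12,  t_{25} = 44,  t_{26} = 36,  t_{27} = 38,  t_{28} = 14,  t_{29} = 20,  t_{30} = 42,  t_{31} = 13,  t_{32} = 32,  t_{33} = 39,  t_{34} = 2,  t_{35} = 23,  t_{36} = 6,  t_{37} = 22,  t_{38} = 18,  t_{39} = 19,  t_{40} = 7,  t_{41} = 10,  t_{42} = 21,  t_{43} = 30,  t_{44} = 16,  t_{45} = 43,  t_{46} = 1,  t_{47} = 35.
Since t_{47} = t_1 = 35, the sequence is periodic with period 46.
(3520 - 1) mod 46 = 23, so t_{3520} = t_{24} = 12.

12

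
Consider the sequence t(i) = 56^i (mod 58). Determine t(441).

t(0) = 1,  t(1) = 56,  t(2) = 4,  t(3) = 50,  t(4) = 16,  t(5) = 26,  t(6) = 6,  t(7) = 46,  t(8) = 24,  t(9) = 10,  t(10) = 38,  t(11) = 40,  t(12) = 36,  t(13) = 44,  t(14) = 28,  t(15) = 2,  t(16) = 54,  t(17) = 8,  t(18) = 42,  t(19) = 32,  t(20) = 52,  t(21) = 12,  t(22) = 34,  t(23) = 48,  t(24) = 20,  t(25) = 18,  t(26) = 22,  t(27) = 14,  t(28) = 30,  t(29) = 56.
Since t(29) = t(1) = 56, the sequence is eventually periodic: after a pre-period of length 1 it cycles with period 28.
For i ≥ 1, t(i) depends only on (i - 1) mod 28. (441 - 1) mod 28 = 20, so t(441) = t(21) = 12.

12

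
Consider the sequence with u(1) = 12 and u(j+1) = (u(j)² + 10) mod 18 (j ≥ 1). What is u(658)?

14

We have u(1) = 12,  u(2) = 10,  u(3) = 2,  u(4) = 14,  u(5) = 8,  u(6) = 2.
Since u(6) = u(3) = 2, the sequence is eventually periodic: after a pre-period of length 2 it cycles with period 3.
For j ≥ 3, u(j) depends only on (j - 3) mod 3. (658 - 3) mod 3 = 1, so u(658) = u(4) = 14.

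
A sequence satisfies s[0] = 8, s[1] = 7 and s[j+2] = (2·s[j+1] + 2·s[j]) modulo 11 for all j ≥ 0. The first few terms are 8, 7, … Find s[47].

We have s[0] = 8; s[1] = 7; s[2] = 8; s[3] = 8; s[4] = 10; s[5] = 3; s[6] = 4; s[7] = 3; s[8] = 3; s[9] = 1; s[10] = 8; s[11] = 7.
The sequence repeats with period 10.
(47 - 0) mod 10 = 7, so s[47] = s[7] = 3.

3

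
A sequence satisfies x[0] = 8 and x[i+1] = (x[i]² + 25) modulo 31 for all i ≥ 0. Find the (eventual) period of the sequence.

Listing terms: x[0] = 8, x[1] = 27, x[2] = 10, x[3] = 1, x[4] = 26, x[5] = 19, x[6] = 14, x[7] = 4, x[8] = 10.
Since x[8] = x[2] = 10, the sequence is eventually periodic: after a pre-period of length 2 it cycles with period 6.

6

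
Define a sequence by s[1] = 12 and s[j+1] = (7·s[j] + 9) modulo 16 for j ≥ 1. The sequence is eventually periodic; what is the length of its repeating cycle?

Computing terms: s[1] = 12,  s[2] = 13,  s[3] = 4,  s[4] = 5,  s[5] = 12.
The sequence repeats with period 4.

4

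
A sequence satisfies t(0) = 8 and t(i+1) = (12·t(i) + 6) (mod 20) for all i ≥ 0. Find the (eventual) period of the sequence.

4

t(0) = 8,  t(1) = 2,  t(2) = 10,  t(3) = 6,  t(4) = 18,  t(5) = 2.
Since t(5) = t(1) = 2, the sequence is eventually periodic: after a pre-period of length 1 it cycles with period 4.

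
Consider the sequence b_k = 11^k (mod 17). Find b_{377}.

6

b_0 = 1,  b_1 = 11,  b_2 = 2,  b_3 = 5,  b_4 = 4,  b_5 = 10,  b_6 = 8,  b_7 = 3,  b_8 = 16,  b_9 = 6,  b_{10} = 15,  b_{11} = 12,  b_{12} = 13,  b_{13} = 7,  b_{14} = 9,  b_{15} = 14,  b_{16} = 1.
Since b_{16} = b_0 = 1, the sequence is periodic with period 16.
So b_{377} = b_{0 + ((377-0) mod 16)} = b_9 = 6.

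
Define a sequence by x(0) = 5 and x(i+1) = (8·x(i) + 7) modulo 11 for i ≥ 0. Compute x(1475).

4

Computing terms: x(0) = 5; x(1) = 3; x(2) = 9; x(3) = 2; x(4) = 1; x(5) = 4; x(6) = 6; x(7) = 0; x(8) = 7; x(9) = 8; x(10) = 5.
Since x(10) = x(0) = 5, the sequence is periodic with period 10.
(1475 - 0) mod 10 = 5, so x(1475) = x(5) = 4.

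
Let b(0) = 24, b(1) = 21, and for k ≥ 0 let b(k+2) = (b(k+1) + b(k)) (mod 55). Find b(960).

We have b(0) = 24; b(1) = 21; b(2) = 45; b(3) = 11; b(4) = 1; b(5) = 12; b(6) = 13; b(7) = 25; b(8) = 38; b(9) = 8; b(10) = 46; b(11) = 54; b(12) = 45; b(13) = 44; b(14) = 34; b(15) = 23; b(16) = 2; b(17) = 25; b(18) = 27; b(19) = 52; b(20) = 24; b(21) = 21.
Since (b(20), b(21)) = (b(0), b(1)) = (24, 21) (two consecutive terms determine the rest), the sequence is periodic with period 20.
(960 - 0) mod 20 = 0, so b(960) = b(0) = 24.

24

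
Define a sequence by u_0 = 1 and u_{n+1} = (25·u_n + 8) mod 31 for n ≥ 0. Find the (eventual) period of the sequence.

3

Listing terms: u_0 = 1,  u_1 = 2,  u_2 = 27,  u_3 = 1.
The sequence repeats with period 3.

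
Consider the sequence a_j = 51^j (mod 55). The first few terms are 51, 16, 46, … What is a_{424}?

Listing terms: a_1 = 51,  a_2 = 16,  a_3 = 46,  a_4 = 36,  a_5 = 21,  a_6 = 26,  a_7 = 6,  a_8 = 31,  a_9 = 41,  a_{10} = 1,  a_{11} = 51.
The sequence repeats with period 10.
(424 - 1) mod 10 = 3, so a_{424} = a_4 = 36.

36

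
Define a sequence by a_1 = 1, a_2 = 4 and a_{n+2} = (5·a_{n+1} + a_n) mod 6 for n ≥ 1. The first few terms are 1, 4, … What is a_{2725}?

5

a_1 = 1; a_2 = 4; a_3 = 3; a_4 = 1; a_5 = 2; a_6 = 5; a_7 = 3; a_8 = 2; a_9 = 1; a_{10} = 1; a_{11} = 0; a_{12} = 1; a_{13} = 5; a_{14} = 2; a_{15} = 3; a_{16} = 5; a_{17} = 4; a_{18} = 1; a_{19} = 3; a_{20} = 4; a_{21} = 5; a_{22} = 5; a_{23} = 0; a_{24} = 5; a_{25} = 1; a_{26} = 4.
The sequence repeats with period 24.
(2725 - 1) mod 24 = 12, so a_{2725} = a_{13} = 5.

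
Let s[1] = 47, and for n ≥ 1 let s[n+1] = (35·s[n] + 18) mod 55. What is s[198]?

Listing terms: s[1] = 47; s[2] = 13; s[3] = 33; s[4] = 18; s[5] = 43; s[6] = 38; s[7] = 28; s[8] = 8; s[9] = 23; s[10] = 53; s[11] = 3; s[12] = 13.
Since s[12] = s[2] = 13, the sequence is eventually periodic: after a pre-period of length 1 it cycles with period 10.
For n ≥ 2, s[n] depends only on (n - 2) mod 10. (198 - 2) mod 10 = 6, so s[198] = s[8] = 8.

8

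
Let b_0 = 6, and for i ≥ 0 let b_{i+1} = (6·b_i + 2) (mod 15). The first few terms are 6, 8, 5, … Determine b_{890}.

11

b_0 = 6, b_1 = 8, b_2 = 5, b_3 = 2, b_4 = 14, b_5 = 11, b_6 = 8.
Since b_6 = b_1 = 8, the sequence is eventually periodic: after a pre-period of length 1 it cycles with period 5.
For i ≥ 1, b_i depends only on (i - 1) mod 5. (890 - 1) mod 5 = 4, so b_{890} = b_5 = 11.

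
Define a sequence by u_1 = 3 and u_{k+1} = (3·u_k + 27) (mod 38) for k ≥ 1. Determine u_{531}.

We have u_1 = 3; u_2 = 36; u_3 = 21; u_4 = 14; u_5 = 31; u_6 = 6; u_7 = 7; u_8 = 10; u_9 = 19; u_{10} = 8; u_{11} = 13; u_{12} = 28; u_{13} = 35; u_{14} = 18; u_{15} = 5; u_{16} = 4; u_{17} = 1; u_{18} = 30; u_{19} = 3.
The sequence repeats with period 18.
(531 - 1) mod 18 = 8, so u_{531} = u_9 = 19.

19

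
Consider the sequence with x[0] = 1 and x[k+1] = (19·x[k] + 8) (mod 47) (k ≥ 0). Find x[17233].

Computing terms: x[0] = 1, x[1] = 27, x[2] = 4, x[3] = 37, x[4] = 6, x[5] = 28, x[6] = 23, x[7] = 22, x[8] = 3, x[9] = 18, x[10] = 21, x[11] = 31, x[12] = 33, x[13] = 24, x[14] = 41, x[15] = 35, x[16] = 15, x[17] = 11, x[18] = 29, x[19] = 42, x[20] = 7, x[21] = 0, x[22] = 8, x[23] = 19, x[24] = 40, x[25] = 16, x[26] = 30, x[27] = 14, x[28] = 39, x[29] = 44, x[30] = 45, x[31] = 17, x[32] = 2, x[33] = 46, x[34] = 36, x[35] = 34, x[36] = 43, x[37] = 26, x[38] = 32, x[39] = 5, x[40] = 9, x[41] = 38, x[42] = 25, x[43] = 13, x[44] = 20, x[45] = 12, x[46] = 1.
Since x[46] = x[0] = 1, the sequence is periodic with period 46.
(17233 - 0) mod 46 = 29, so x[17233] = x[29] = 44.

44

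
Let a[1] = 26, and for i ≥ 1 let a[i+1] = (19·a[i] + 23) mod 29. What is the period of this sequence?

Computing terms: a[1] = 26; a[2] = 24; a[3] = 15; a[4] = 18; a[5] = 17; a[6] = 27; a[7] = 14; a[8] = 28; a[9] = 4; a[10] = 12; a[11] = 19; a[12] = 7; a[13] = 11; a[14] = 0; a[15] = 23; a[16] = 25; a[17] = 5; a[18] = 2; a[19] = 3; a[20] = 22; a[21] = 6; a[22] = 21; a[23] = 16; a[24] = 8; a[25] = 1; a[26] = 13; a[27] = 9; a[28] = 20; a[29] = 26.
The sequence repeats with period 28.

28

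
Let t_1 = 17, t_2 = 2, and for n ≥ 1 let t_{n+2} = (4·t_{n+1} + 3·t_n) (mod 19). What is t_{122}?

Computing terms: t_1 = 17; t_2 = 2; t_3 = 2; t_4 = 14; t_5 = 5; t_6 = 5; t_7 = 16; t_8 = 3; t_9 = 3; t_{10} = 2; t_{11} = 17; t_{12} = 17; t_{13} = 5; t_{14} = 14; t_{15} = 14; t_{16} = 3; t_{17} = 16; t_{18} = 16; t_{19} = 17; t_{20} = 2.
The sequence repeats with period 18.
So t_{122} = t_{1 + ((122-1) mod 18)} = t_{14} = 14.

14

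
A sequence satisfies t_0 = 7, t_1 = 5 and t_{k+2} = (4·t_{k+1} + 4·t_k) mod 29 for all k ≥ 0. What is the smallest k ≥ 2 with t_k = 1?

Listing terms: t_0 = 7,  t_1 = 5,  t_2 = 19,  t_3 = 9,  t_4 = 25,  t_5 = 20,  t_6 = 6,  t_7 = 17,  t_8 = 5,  t_9 = 1,  t_{10} = 24,  t_{11} = 13,  t_{12} = 3,  t_{13} = 6,  t_{14} = 7,  t_{15} = 23,  t_{16} = 4,  t_{17} = 21,  t_{18} = 13,  t_{19} = 20,  t_{20} = 16,  t_{21} = 28,  t_{22} = 2,  t_{23} = 4,  t_{24} = 24,  t_{25} = 25,  t_{26} = 22,  t_{27} = 14,  t_{28} = 28,  t_{29} = 23,  t_{30} = 1,  t_{31} = 9,  t_{32} = 11,  t_{33} = 22,  t_{34} = 16,  t_{35} = 7,  t_{36} = 5.
Since (t_{35}, t_{36}) = (t_0, t_1) = (7, 5) (two consecutive terms determine the rest), the sequence is periodic with period 35.
The value 1 first appears (with k ≥ 2) at t_9.

9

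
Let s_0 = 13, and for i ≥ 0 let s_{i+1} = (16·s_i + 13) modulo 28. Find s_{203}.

Computing terms: s_0 = 13; s_1 = 25; s_2 = 21; s_3 = 13.
The sequence repeats with period 3.
(203 - 0) mod 3 = 2, so s_{203} = s_2 = 21.

21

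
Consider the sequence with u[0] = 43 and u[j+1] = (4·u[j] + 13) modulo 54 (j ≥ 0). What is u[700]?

Computing terms: u[0] = 43,  u[1] = 23,  u[2] = 51,  u[3] = 1,  u[4] = 17,  u[5] = 27,  u[6] = 13,  u[7] = 11,  u[8] = 3,  u[9] = 25,  u[10] = 5,  u[11] = 33,  u[12] = 37,  u[13] = 53,  u[14] = 9,  u[15] = 49,  u[16] = 47,  u[17] = 39,  u[18] = 7,  u[19] = 41,  u[20] = 15,  u[21] = 19,  u[22] = 35,  u[23] = 45,  u[24] = 31,  u[25] = 29,  u[26] = 21,  u[27] = 43.
The sequence repeats with period 27.
(700 - 0) mod 27 = 25, so u[700] = u[25] = 29.

29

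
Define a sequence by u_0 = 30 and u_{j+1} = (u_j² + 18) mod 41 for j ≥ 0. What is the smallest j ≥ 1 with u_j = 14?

Computing terms: u_0 = 30; u_1 = 16; u_2 = 28; u_3 = 23; u_4 = 14; u_5 = 9; u_6 = 17; u_7 = 20; u_8 = 8; u_9 = 0; u_{10} = 18; u_{11} = 14.
Since u_{11} = u_4 = 14, the sequence is eventually periodic: after a pre-period of length 4 it cycles with period 7.
The value 14 first appears (with j ≥ 1) at u_4.

4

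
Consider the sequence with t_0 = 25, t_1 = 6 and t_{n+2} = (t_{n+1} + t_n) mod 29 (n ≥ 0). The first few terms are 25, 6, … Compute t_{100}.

2

t_0 = 25,  t_1 = 6,  t_2 = 2,  t_3 = 8,  t_4 = 10,  t_5 = 18,  t_6 = 28,  t_7 = 17,  t_8 = 16,  t_9 = 4,  t_{10} = 20,  t_{11} = 24,  t_{12} = 15,  t_{13} = 10,  t_{14} = 25,  t_{15} = 6.
Since (t_{14}, t_{15}) = (t_0, t_1) = (25, 6) (two consecutive terms determine the rest), the sequence is periodic with period 14.
So t_{100} = t_{0 + ((100-0) mod 14)} = t_2 = 2.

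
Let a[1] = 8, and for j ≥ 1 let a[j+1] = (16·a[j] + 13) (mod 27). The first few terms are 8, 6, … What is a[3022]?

14

Listing terms: a[1] = 8,  a[2] = 6,  a[3] = 1,  a[4] = 2,  a[5] = 18,  a[6] = 4,  a[7] = 23,  a[8] = 3,  a[9] = 7,  a[10] = 17,  a[11] = 15,  a[12] = 10,  a[13] = 11,  a[14] = 0,  a[15] = 13,  a[16] = 5,  a[17] = 12,  a[18] = 16,  a[19] = 26,  a[20] = 24,  a[21] = 19,  a[22] = 20,  a[23] = 9,  a[24] = 22,  a[25] = 14,  a[26] = 21,  a[27] = 25,  a[28] = 8.
The sequence repeats with period 27.
So a[3022] = a[1 + ((3022-1) mod 27)] = a[25] = 14.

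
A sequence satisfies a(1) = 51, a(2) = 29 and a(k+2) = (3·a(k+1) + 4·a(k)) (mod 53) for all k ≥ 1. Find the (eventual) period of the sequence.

a(1) = 51,  a(2) = 29,  a(3) = 26,  a(4) = 35,  a(5) = 50,  a(6) = 25,  a(7) = 10,  a(8) = 24,  a(9) = 6,  a(10) = 8,  a(11) = 48,  a(12) = 17,  a(13) = 31,  a(14) = 2,  a(15) = 24,  a(16) = 27,  a(17) = 18,  a(18) = 3,  a(19) = 28,  a(20) = 43,  a(21) = 29,  a(22) = 47,  a(23) = 45,  a(24) = 5,  a(25) = 36,  a(26) = 22,  a(27) = 51,  a(28) = 29.
Since (a(27), a(28)) = (a(1), a(2)) = (51, 29) (two consecutive terms determine the rest), the sequence is periodic with period 26.

26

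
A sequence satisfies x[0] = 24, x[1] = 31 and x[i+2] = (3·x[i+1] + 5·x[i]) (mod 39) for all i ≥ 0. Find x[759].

14

Listing terms: x[0] = 24,  x[1] = 31,  x[2] = 18,  x[3] = 14,  x[4] = 15,  x[5] = 37,  x[6] = 30,  x[7] = 2,  x[8] = 0,  x[9] = 10,  x[10] = 30,  x[11] = 23,  x[12] = 24,  x[13] = 31.
The sequence repeats with period 12.
So x[759] = x[0 + ((759-0) mod 12)] = x[3] = 14.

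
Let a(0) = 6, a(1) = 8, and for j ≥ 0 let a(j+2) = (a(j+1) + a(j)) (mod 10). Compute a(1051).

2

We have a(0) = 6, a(1) = 8, a(2) = 4, a(3) = 2, a(4) = 6, a(5) = 8.
Since (a(4), a(5)) = (a(0), a(1)) = (6, 8) (two consecutive terms determine the rest), the sequence is periodic with period 4.
(1051 - 0) mod 4 = 3, so a(1051) = a(3) = 2.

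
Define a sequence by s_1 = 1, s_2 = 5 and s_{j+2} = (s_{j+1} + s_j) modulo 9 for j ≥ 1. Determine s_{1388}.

Listing terms: s_1 = 1; s_2 = 5; s_3 = 6; s_4 = 2; s_5 = 8; s_6 = 1; s_7 = 0; s_8 = 1; s_9 = 1; s_{10} = 2; s_{11} = 3; s_{12} = 5; s_{13} = 8; s_{14} = 4; s_{15} = 3; s_{16} = 7; s_{17} = 1; s_{18} = 8; s_{19} = 0; s_{20} = 8; s_{21} = 8; s_{22} = 7; s_{23} = 6; s_{24} = 4; s_{25} = 1; s_{26} = 5.
Since (s_{25}, s_{26}) = (s_1, s_2) = (1, 5) (two consecutive terms determine the rest), the sequence is periodic with period 24.
So s_{1388} = s_{1 + ((1388-1) mod 24)} = s_{20} = 8.

8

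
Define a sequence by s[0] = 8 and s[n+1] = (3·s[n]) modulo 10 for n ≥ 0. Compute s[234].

Listing terms: s[0] = 8; s[1] = 4; s[2] = 2; s[3] = 6; s[4] = 8.
The sequence repeats with period 4.
(234 - 0) mod 4 = 2, so s[234] = s[2] = 2.

2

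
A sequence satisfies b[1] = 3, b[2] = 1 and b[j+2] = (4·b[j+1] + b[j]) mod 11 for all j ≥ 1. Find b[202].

1

Computing terms: b[1] = 3,  b[2] = 1,  b[3] = 7,  b[4] = 7,  b[5] = 2,  b[6] = 4,  b[7] = 7,  b[8] = 10,  b[9] = 3,  b[10] = 0,  b[11] = 3,  b[12] = 1.
The sequence repeats with period 10.
So b[202] = b[1 + ((202-1) mod 10)] = b[2] = 1.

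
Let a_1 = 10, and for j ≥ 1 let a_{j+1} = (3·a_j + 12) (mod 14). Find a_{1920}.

4

Computing terms: a_1 = 10,  a_2 = 0,  a_3 = 12,  a_4 = 6,  a_5 = 2,  a_6 = 4,  a_7 = 10.
The sequence repeats with period 6.
So a_{1920} = a_{1 + ((1920-1) mod 6)} = a_6 = 4.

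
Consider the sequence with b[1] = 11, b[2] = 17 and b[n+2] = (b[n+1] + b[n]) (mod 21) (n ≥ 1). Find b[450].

b[1] = 11; b[2] = 17; b[3] = 7; b[4] = 3; b[5] = 10; b[6] = 13; b[7] = 2; b[8] = 15; b[9] = 17; b[10] = 11; b[11] = 7; b[12] = 18; b[13] = 4; b[14] = 1; b[15] = 5; b[16] = 6; b[17] = 11; b[18] = 17.
Since (b[17], b[18]) = (b[1], b[2]) = (11, 17) (two consecutive terms determine the rest), the sequence is periodic with period 16.
(450 - 1) mod 16 = 1, so b[450] = b[2] = 17.

17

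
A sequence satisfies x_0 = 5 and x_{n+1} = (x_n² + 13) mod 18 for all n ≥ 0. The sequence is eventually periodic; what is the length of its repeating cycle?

Computing terms: x_0 = 5; x_1 = 2; x_2 = 17; x_3 = 14; x_4 = 11; x_5 = 8; x_6 = 5.
Since x_6 = x_0 = 5, the sequence is periodic with period 6.

6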